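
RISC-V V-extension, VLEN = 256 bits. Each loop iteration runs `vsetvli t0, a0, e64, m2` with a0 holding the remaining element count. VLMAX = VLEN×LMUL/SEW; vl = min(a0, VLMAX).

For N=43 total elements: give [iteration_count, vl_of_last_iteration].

[iterations, last_vl] = [6, 3]

lanes per group: 256·2/64 = 8
43 elements at 8/iter → 6 passes, remainder 3 on the last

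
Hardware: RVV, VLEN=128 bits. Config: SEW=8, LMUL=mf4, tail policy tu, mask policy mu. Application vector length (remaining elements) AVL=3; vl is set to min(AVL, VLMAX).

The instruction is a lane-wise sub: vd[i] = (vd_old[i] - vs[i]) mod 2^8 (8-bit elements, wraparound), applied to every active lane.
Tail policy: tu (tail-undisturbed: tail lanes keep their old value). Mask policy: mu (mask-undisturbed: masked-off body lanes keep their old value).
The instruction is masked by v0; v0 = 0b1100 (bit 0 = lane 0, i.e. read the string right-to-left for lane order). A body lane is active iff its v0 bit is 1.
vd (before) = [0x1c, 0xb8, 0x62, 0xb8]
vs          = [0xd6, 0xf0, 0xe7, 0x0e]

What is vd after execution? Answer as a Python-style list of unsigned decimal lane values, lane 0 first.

vd = [28, 184, 123, 184]

lanes per group: 128·1/4/8 = 4
AVL=3 ≤ VLMAX=4, so vl = 3
[0] mask-off/keep = 0x1c
[1] mask-off/keep = 0xb8
[2] sub(0x62,0xe7) = 0x7b
[3] tail/keep = 0xb8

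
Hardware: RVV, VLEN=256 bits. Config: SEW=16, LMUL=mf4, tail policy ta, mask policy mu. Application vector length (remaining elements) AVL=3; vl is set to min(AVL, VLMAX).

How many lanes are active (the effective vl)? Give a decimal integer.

vl = 3

lanes per group: 256·1/4/16 = 4
AVL=3 ≤ VLMAX=4, so vl = 3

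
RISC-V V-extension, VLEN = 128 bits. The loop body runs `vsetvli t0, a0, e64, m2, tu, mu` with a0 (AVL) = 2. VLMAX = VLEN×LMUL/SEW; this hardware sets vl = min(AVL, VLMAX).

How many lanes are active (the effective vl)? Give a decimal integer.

lanes per group: 128·2/64 = 4
AVL=2 ≤ VLMAX=4, so vl = 2

vl = 2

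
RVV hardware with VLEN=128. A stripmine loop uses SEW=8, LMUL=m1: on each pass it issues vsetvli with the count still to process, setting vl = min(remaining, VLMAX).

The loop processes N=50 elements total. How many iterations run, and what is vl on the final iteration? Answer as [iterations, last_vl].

[iterations, last_vl] = [4, 2]

VLMAX = (128 × 1) / 8 = 16 lanes
N=50: ⌈50/16⌉ = 4 iters; last vl = 50 − 3×16 = 2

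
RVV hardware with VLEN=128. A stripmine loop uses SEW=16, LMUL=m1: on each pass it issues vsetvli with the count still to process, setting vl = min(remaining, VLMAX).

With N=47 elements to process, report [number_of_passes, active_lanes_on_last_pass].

[iterations, last_vl] = [6, 7]

VLMAX = (128 × 1) / 16 = 8 lanes
N=47: ⌈47/8⌉ = 6 iters; last vl = 47 − 5×8 = 7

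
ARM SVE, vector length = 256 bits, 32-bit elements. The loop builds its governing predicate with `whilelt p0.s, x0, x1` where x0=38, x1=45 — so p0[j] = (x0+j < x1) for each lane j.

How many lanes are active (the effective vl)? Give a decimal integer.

lane count: 256 div 32 = 8
p0[j] = (38+j < 45); true for j=0..6 → 7 lanes set

vl = 7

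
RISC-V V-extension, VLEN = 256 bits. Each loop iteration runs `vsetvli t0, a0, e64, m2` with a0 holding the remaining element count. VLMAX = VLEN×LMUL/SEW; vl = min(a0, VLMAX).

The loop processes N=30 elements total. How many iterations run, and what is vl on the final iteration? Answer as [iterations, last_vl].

VLMAX = (256 × 2) / 64 = 8 lanes
iterations = ceil(30/8) = 4; final-pass vl = 6

[iterations, last_vl] = [4, 6]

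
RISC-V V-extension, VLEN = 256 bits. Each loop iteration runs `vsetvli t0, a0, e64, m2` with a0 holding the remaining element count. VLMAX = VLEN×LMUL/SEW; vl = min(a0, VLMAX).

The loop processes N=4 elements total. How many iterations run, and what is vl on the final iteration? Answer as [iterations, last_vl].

lanes per group: 256·2/64 = 8
N=4: ⌈4/8⌉ = 1 iters; last vl = 4 − 0×8 = 4

[iterations, last_vl] = [1, 4]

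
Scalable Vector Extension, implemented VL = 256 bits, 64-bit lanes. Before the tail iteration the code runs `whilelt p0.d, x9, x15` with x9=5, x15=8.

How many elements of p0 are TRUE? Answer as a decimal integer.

vl = 3

256-bit reg / 64-bit elem → 4 lanes
whilelt: lane j active iff 5+j < 8 → j < 3 → 3 active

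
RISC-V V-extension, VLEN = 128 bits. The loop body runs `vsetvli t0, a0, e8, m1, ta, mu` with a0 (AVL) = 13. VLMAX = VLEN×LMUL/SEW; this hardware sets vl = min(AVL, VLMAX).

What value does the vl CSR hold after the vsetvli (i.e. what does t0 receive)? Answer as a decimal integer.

VLMAX = VLEN×LMUL/SEW = 128×1/8 = 16
vl = min(AVL, VLMAX) = min(13, 16) = 13

vl = 13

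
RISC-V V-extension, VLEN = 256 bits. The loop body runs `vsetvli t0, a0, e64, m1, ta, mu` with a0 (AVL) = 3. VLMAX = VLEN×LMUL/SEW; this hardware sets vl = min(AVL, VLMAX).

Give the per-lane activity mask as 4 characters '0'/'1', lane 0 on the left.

VLMAX = (256 × 1) / 64 = 4 lanes
AVL=3 ≤ VLMAX=4, so vl = 3
bits (lane 0 leftmost): 1110

predicate = 1110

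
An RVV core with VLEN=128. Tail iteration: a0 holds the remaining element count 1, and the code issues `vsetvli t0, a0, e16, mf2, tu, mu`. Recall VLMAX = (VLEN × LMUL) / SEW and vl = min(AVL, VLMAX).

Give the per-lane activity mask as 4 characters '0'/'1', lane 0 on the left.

predicate = 1000

VLMAX = VLEN×LMUL/SEW = 128×1/2/16 = 4
AVL=1 ≤ VLMAX=4, so vl = 1
bits (lane 0 leftmost): 1000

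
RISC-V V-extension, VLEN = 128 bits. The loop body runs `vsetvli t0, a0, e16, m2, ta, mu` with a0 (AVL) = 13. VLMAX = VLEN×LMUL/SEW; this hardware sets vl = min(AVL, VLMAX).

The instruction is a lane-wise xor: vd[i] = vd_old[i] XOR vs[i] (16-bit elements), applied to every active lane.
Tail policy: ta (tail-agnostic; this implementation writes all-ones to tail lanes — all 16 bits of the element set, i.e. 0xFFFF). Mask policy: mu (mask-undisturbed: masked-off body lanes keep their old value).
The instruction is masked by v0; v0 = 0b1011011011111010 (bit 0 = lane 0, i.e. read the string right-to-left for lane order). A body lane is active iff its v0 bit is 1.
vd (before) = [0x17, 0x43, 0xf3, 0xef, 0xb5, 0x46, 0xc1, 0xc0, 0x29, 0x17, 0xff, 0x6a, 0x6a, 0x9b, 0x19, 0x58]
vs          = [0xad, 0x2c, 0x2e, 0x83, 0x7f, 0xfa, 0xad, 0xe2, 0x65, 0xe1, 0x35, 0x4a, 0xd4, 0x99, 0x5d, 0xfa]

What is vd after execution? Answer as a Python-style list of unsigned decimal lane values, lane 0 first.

vd = [23, 111, 243, 108, 202, 188, 108, 34, 41, 246, 202, 106, 190, 65535, 65535, 65535]

VLMAX = (128 × 2) / 16 = 16 lanes
vl = min(AVL, VLMAX) = min(13, 16) = 13
[0] mask-off/keep = 0x17
[1] xor(0x43,0x2c) = 0x6f
[2] mask-off/keep = 0xf3
[3] xor(0xef,0x83) = 0x6c
[4] xor(0xb5,0x7f) = 0xca
[5] xor(0x46,0xfa) = 0xbc
[6] xor(0xc1,0xad) = 0x6c
[7] xor(0xc0,0xe2) = 0x22
[8] mask-off/keep = 0x29
[9] xor(0x17,0xe1) = 0xf6
[10] xor(0xff,0x35) = 0xca
[11] mask-off/keep = 0x6a
[12] xor(0x6a,0xd4) = 0xbe
[13] tail/ones = 0xffff
[14] tail/ones = 0xffff
[15] tail/ones = 0xffff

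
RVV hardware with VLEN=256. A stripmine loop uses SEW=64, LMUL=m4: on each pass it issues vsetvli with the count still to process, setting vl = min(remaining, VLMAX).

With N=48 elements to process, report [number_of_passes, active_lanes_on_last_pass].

VLMAX = (256 × 4) / 64 = 16 lanes
N=48: ⌈48/16⌉ = 3 iters; last vl = 48 − 2×16 = 16

[iterations, last_vl] = [3, 16]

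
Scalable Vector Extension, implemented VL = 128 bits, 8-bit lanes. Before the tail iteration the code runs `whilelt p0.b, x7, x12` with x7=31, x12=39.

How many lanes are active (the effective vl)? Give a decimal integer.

register lanes = 128/8 = 16
whilelt: lane j active iff 31+j < 39 → j < 8 → 8 active

vl = 8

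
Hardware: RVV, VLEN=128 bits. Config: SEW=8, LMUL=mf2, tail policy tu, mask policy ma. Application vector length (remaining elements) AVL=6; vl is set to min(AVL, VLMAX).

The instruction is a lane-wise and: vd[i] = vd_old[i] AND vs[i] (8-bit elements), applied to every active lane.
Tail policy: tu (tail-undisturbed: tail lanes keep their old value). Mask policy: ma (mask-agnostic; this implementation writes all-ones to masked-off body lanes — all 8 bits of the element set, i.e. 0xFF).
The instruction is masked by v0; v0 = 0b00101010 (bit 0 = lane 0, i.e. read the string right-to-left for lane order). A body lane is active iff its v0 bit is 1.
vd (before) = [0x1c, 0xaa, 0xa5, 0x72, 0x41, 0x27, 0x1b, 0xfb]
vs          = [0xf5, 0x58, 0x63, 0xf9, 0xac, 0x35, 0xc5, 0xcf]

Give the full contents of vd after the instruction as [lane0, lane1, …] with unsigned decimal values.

VLMAX = (128 × 1/2) / 8 = 8 lanes
vl ← min(6, 8) = 6
[0] mask-off/ones = 0xff
[1] and(0xaa,0x58) = 0x08
[2] mask-off/ones = 0xff
[3] and(0x72,0xf9) = 0x70
[4] mask-off/ones = 0xff
[5] and(0x27,0x35) = 0x25
[6] tail/keep = 0x1b
[7] tail/keep = 0xfb

vd = [255, 8, 255, 112, 255, 37, 27, 251]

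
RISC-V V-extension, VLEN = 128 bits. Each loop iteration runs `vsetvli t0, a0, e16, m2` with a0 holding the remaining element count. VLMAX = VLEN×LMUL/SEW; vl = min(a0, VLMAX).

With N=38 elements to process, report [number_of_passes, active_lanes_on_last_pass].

[iterations, last_vl] = [3, 6]

lanes per group: 128·2/16 = 16
38 elements at 16/iter → 3 passes, remainder 6 on the last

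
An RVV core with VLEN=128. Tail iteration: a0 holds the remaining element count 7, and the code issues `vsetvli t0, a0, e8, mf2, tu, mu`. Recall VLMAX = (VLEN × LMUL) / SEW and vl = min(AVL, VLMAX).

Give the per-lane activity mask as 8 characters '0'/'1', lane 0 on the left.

VLMAX = (128 × 1/2) / 8 = 8 lanes
vl = min(AVL, VLMAX) = min(7, 8) = 7
bits (lane 0 leftmost): 11111110

predicate = 11111110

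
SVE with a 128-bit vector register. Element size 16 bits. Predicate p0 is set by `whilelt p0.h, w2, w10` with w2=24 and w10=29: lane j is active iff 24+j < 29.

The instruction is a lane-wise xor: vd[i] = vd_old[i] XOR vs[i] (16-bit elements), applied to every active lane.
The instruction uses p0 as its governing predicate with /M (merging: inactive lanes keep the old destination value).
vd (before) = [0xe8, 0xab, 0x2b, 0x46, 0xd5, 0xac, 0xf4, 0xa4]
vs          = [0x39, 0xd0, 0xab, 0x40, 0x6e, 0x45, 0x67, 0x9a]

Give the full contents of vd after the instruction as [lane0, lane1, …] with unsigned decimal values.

128-bit reg / 16-bit elem → 8 lanes
active while 24+j < 29, i.e. j ∈ [0,5) capped at 8 ⇒ 5
  i=0: xor(0xe8,0x39) → 209
  i=1: xor(0xab,0xd0) → 123
  i=2: xor(0x2b,0xab) → 128
  i=3: xor(0x46,0x40) → 6
  i=4: xor(0xd5,0x6e) → 187
  i=5: tail/keep → 172
  i=6: tail/keep → 244
  i=7: tail/keep → 164

vd = [209, 123, 128, 6, 187, 172, 244, 164]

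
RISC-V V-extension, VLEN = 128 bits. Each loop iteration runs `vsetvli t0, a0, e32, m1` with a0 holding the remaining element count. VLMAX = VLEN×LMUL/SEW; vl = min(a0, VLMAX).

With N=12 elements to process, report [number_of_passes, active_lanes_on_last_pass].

VLMAX = VLEN×LMUL/SEW = 128×1/32 = 4
12 elements at 4/iter → 3 passes, remainder 4 on the last

[iterations, last_vl] = [3, 4]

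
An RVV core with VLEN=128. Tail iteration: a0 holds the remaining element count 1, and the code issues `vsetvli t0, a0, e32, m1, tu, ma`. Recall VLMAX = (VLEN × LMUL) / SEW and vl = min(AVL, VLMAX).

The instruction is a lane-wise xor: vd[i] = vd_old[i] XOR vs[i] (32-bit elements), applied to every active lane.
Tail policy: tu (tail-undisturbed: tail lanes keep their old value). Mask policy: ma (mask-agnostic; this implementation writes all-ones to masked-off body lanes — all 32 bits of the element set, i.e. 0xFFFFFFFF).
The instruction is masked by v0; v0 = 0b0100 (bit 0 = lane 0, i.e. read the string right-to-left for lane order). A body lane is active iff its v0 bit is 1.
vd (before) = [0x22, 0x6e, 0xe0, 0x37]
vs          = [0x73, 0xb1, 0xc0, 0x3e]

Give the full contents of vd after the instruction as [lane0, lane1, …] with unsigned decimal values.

VLMAX = (128 × 1) / 32 = 4 lanes
vl = min(AVL, VLMAX) = min(1, 4) = 1
lane  0: mask-off/ones ⇒ 0xffffffff
lane  1: tail/keep ⇒ 0x6e
lane  2: tail/keep ⇒ 0xe0
lane  3: tail/keep ⇒ 0x37

vd = [4294967295, 110, 224, 55]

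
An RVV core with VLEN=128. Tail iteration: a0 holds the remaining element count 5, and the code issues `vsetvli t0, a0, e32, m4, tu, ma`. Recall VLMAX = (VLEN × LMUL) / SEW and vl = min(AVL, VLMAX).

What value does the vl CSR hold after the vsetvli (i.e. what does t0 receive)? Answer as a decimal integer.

VLMAX = VLEN×LMUL/SEW = 128×4/32 = 16
vl ← min(5, 16) = 5

vl = 5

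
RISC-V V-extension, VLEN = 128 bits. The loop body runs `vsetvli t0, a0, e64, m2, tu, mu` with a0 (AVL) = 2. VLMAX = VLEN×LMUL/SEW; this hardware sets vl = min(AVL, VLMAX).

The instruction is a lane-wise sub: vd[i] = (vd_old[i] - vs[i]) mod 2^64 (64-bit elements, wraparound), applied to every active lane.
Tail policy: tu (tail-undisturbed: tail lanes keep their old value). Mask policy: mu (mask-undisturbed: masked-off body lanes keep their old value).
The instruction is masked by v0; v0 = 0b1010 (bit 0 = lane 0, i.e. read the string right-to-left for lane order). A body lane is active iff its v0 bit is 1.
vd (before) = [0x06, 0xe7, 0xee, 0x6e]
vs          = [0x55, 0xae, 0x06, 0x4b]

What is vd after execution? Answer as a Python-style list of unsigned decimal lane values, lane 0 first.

vd = [6, 57, 238, 110]

lanes per group: 128·2/64 = 4
vl = min(AVL, VLMAX) = min(2, 4) = 2
vd[0] mask-off/keep -> 0x06
vd[1] sub(0xe7,0xae) -> 0x39
vd[2] tail/keep -> 0xee
vd[3] tail/keep -> 0x6e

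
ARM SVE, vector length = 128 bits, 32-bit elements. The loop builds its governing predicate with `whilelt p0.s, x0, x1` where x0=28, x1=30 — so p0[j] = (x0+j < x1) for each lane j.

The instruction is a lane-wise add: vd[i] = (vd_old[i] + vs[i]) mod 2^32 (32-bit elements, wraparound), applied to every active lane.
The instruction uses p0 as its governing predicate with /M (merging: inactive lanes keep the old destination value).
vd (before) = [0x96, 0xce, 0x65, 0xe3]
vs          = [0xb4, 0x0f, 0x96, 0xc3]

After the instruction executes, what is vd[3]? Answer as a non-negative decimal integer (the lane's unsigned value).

128-bit reg / 32-bit elem → 4 lanes
active while 28+j < 30, i.e. j ∈ [0,2) capped at 4 ⇒ 2
  i=0: add(0x96,0xb4) → 330
  i=1: add(0xce,0x0f) → 221
  i=2: tail/keep → 101
  i=3: tail/keep → 227

vd[3] = 227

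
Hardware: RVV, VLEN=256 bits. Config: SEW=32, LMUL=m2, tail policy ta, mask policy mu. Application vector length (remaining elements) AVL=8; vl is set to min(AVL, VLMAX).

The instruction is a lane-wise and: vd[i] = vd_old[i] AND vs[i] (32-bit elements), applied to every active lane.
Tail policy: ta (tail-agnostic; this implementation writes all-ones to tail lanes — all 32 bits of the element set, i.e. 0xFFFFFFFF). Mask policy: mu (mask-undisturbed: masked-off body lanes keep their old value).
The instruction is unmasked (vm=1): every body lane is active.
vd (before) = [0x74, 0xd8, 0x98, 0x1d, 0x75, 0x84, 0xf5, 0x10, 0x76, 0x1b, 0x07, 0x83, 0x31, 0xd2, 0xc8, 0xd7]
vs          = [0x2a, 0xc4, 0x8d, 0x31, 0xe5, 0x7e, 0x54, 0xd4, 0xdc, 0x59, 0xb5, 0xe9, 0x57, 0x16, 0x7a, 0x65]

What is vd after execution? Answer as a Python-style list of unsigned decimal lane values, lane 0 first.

vd = [32, 192, 136, 17, 101, 4, 84, 16, 4294967295, 4294967295, 4294967295, 4294967295, 4294967295, 4294967295, 4294967295, 4294967295]

lanes per group: 256·2/32 = 16
vl ← min(8, 16) = 8
[0] and(0x74,0x2a) = 0x20
[1] and(0xd8,0xc4) = 0xc0
[2] and(0x98,0x8d) = 0x88
[3] and(0x1d,0x31) = 0x11
[4] and(0x75,0xe5) = 0x65
[5] and(0x84,0x7e) = 0x04
[6] and(0xf5,0x54) = 0x54
[7] and(0x10,0xd4) = 0x10
[8] tail/ones = 0xffffffff
[9] tail/ones = 0xffffffff
[10] tail/ones = 0xffffffff
[11] tail/ones = 0xffffffff
[12] tail/ones = 0xffffffff
[13] tail/ones = 0xffffffff
[14] tail/ones = 0xffffffff
[15] tail/ones = 0xffffffff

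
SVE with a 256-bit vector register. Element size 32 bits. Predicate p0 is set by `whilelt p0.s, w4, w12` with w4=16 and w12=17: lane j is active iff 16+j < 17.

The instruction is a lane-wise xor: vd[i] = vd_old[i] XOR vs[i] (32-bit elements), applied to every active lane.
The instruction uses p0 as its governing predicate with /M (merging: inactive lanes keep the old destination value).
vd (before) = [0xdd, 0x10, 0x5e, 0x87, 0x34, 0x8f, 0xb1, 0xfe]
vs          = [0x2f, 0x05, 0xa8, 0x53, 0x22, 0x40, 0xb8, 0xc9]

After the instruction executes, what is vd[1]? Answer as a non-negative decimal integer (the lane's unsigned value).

vd[1] = 16

lane count: 256 div 32 = 8
whilelt: lane j active iff 16+j < 17 → j < 1 → 1 active
vd[0] xor(0xdd,0x2f) -> 0xf2
vd[1] tail/keep -> 0x10
vd[2] tail/keep -> 0x5e
vd[3] tail/keep -> 0x87
vd[4] tail/keep -> 0x34
vd[5] tail/keep -> 0x8f
vd[6] tail/keep -> 0xb1
vd[7] tail/keep -> 0xfe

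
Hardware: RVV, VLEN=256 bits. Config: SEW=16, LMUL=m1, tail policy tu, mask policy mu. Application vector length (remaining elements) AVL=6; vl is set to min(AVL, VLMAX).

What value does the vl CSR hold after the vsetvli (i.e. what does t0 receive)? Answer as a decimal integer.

VLMAX = (256 × 1) / 16 = 16 lanes
vl = min(AVL, VLMAX) = min(6, 16) = 6

vl = 6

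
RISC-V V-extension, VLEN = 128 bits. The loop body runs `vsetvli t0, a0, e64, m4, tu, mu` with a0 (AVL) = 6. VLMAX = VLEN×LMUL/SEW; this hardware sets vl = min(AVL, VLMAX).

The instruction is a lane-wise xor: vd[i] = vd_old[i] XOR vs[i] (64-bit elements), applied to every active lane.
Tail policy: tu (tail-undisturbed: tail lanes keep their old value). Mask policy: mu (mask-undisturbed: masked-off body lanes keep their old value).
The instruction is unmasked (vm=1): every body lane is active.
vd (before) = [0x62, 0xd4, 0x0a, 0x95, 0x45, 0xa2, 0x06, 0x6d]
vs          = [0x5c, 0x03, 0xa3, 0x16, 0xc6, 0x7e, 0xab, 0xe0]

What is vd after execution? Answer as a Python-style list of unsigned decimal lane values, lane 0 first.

vd = [62, 215, 169, 131, 131, 220, 6, 109]

VLMAX = (128 × 4) / 64 = 8 lanes
AVL=6 ≤ VLMAX=8, so vl = 6
  i=0: xor(0x62,0x5c) → 62
  i=1: xor(0xd4,0x03) → 215
  i=2: xor(0x0a,0xa3) → 169
  i=3: xor(0x95,0x16) → 131
  i=4: xor(0x45,0xc6) → 131
  i=5: xor(0xa2,0x7e) → 220
  i=6: tail/keep → 6
  i=7: tail/keep → 109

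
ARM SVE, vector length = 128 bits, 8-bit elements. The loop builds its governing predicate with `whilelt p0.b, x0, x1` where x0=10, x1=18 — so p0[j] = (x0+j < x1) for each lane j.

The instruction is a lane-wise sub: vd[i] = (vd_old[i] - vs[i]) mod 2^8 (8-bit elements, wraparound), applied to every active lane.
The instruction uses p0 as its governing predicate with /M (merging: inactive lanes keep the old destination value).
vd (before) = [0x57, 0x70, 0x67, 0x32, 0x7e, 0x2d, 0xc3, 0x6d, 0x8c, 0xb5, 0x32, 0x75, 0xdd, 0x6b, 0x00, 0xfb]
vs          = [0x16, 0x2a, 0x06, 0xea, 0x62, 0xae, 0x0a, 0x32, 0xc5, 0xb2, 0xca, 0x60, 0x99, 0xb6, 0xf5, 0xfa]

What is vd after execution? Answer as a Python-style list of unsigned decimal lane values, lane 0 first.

vd = [65, 70, 97, 72, 28, 127, 185, 59, 140, 181, 50, 117, 221, 107, 0, 251]

lane count: 128 div 8 = 16
whilelt: lane j active iff 10+j < 18 → j < 8 → 8 active
lane  0: sub(0x57,0x16) ⇒ 0x41
lane  1: sub(0x70,0x2a) ⇒ 0x46
lane  2: sub(0x67,0x06) ⇒ 0x61
lane  3: sub(0x32,0xea) ⇒ 0x48
lane  4: sub(0x7e,0x62) ⇒ 0x1c
lane  5: sub(0x2d,0xae) ⇒ 0x7f
lane  6: sub(0xc3,0x0a) ⇒ 0xb9
lane  7: sub(0x6d,0x32) ⇒ 0x3b
lane  8: tail/keep ⇒ 0x8c
lane  9: tail/keep ⇒ 0xb5
lane 10: tail/keep ⇒ 0x32
lane 11: tail/keep ⇒ 0x75
lane 12: tail/keep ⇒ 0xdd
lane 13: tail/keep ⇒ 0x6b
lane 14: tail/keep ⇒ 0x00
lane 15: tail/keep ⇒ 0xfb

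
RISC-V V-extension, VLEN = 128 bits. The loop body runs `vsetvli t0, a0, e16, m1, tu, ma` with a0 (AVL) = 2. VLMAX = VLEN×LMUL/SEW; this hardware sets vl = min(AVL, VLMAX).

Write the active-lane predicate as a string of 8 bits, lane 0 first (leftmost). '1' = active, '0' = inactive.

predicate = 11000000

VLMAX = VLEN×LMUL/SEW = 128×1/16 = 8
AVL=2 ≤ VLMAX=8, so vl = 2
bits (lane 0 leftmost): 11000000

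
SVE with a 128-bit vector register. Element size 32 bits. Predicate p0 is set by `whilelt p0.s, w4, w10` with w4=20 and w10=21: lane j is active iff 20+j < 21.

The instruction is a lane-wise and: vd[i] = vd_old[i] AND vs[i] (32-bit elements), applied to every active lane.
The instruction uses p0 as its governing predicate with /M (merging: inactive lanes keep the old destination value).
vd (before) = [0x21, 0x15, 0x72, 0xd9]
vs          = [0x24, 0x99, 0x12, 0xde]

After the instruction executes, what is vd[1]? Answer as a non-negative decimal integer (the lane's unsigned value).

register lanes = 128/32 = 4
whilelt: lane j active iff 20+j < 21 → j < 1 → 1 active
lane  0: and(0x21,0x24) ⇒ 0x20
lane  1: tail/keep ⇒ 0x15
lane  2: tail/keep ⇒ 0x72
lane  3: tail/keep ⇒ 0xd9

vd[1] = 21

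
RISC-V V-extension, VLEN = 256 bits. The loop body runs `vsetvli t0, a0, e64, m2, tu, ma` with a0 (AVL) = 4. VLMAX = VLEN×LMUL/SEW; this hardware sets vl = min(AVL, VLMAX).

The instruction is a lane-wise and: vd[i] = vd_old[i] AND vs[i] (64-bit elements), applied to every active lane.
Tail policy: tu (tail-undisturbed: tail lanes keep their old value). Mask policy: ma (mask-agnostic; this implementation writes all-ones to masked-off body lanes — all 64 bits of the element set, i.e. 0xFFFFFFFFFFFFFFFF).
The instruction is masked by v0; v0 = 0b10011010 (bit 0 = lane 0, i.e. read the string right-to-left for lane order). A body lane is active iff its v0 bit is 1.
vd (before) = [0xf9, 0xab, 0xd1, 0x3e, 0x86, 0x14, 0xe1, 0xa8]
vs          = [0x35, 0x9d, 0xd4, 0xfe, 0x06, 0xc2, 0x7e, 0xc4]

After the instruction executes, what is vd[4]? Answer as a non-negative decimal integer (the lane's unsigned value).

lanes per group: 256·2/64 = 8
vl ← min(4, 8) = 4
vd[0] mask-off/ones -> 0xffffffffffffffff
vd[1] and(0xab,0x9d) -> 0x89
vd[2] mask-off/ones -> 0xffffffffffffffff
vd[3] and(0x3e,0xfe) -> 0x3e
vd[4] tail/keep -> 0x86
vd[5] tail/keep -> 0x14
vd[6] tail/keep -> 0xe1
vd[7] tail/keep -> 0xa8

vd[4] = 134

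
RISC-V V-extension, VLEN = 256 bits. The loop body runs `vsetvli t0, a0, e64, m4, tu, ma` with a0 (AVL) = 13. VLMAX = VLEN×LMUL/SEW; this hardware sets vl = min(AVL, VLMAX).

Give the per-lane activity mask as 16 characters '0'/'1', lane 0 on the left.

lanes per group: 256·4/64 = 16
vl ← min(13, 16) = 13
bits (lane 0 leftmost): 1111111111111000

predicate = 1111111111111000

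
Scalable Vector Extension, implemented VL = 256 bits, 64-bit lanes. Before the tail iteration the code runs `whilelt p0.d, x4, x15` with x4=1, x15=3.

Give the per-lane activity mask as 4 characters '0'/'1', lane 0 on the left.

predicate = 1100

register lanes = 256/64 = 4
active while 1+j < 3, i.e. j ∈ [0,2) capped at 4 ⇒ 2
bits (lane 0 leftmost): 1100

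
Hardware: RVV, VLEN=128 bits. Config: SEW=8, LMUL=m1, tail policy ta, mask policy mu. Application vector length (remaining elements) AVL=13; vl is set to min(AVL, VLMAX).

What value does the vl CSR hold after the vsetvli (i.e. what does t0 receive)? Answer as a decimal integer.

VLMAX = (128 × 1) / 8 = 16 lanes
vl = min(AVL, VLMAX) = min(13, 16) = 13

vl = 13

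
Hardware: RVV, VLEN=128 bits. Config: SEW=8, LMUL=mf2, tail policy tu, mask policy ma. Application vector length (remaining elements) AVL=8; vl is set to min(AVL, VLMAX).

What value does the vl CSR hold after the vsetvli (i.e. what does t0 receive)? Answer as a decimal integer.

VLMAX = VLEN×LMUL/SEW = 128×1/2/8 = 8
AVL=8 ≤ VLMAX=8, so vl = 8

vl = 8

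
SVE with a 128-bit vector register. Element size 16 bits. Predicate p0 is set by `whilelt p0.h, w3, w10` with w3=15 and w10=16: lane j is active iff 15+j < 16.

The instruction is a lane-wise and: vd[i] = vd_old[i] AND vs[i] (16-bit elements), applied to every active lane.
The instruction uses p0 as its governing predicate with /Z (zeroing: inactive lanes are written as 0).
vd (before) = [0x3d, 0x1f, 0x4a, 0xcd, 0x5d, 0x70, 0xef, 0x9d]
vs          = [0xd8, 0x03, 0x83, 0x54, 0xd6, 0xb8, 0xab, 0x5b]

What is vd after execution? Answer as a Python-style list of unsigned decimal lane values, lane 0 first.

vd = [24, 0, 0, 0, 0, 0, 0, 0]

lane count: 128 div 16 = 8
whilelt: lane j active iff 15+j < 16 → j < 1 → 1 active
lane  0: and(0x3d,0xd8) ⇒ 0x18
lane  1: tail/zero ⇒ 0x00
lane  2: tail/zero ⇒ 0x00
lane  3: tail/zero ⇒ 0x00
lane  4: tail/zero ⇒ 0x00
lane  5: tail/zero ⇒ 0x00
lane  6: tail/zero ⇒ 0x00
lane  7: tail/zero ⇒ 0x00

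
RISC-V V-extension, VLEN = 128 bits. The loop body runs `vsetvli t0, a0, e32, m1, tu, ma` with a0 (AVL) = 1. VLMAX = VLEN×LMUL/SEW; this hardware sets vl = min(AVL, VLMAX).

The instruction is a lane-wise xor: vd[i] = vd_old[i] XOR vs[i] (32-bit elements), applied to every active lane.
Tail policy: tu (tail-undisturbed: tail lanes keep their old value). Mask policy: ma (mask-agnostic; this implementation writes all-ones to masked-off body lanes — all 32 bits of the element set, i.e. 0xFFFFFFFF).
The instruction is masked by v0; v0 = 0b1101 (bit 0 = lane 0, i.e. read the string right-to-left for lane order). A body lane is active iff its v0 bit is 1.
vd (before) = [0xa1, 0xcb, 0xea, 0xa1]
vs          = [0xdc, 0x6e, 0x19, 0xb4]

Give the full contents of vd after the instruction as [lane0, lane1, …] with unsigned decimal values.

vd = [125, 203, 234, 161]

VLMAX = VLEN×LMUL/SEW = 128×1/32 = 4
vl ← min(1, 4) = 1
vd[0] xor(0xa1,0xdc) -> 0x7d
vd[1] tail/keep -> 0xcb
vd[2] tail/keep -> 0xea
vd[3] tail/keep -> 0xa1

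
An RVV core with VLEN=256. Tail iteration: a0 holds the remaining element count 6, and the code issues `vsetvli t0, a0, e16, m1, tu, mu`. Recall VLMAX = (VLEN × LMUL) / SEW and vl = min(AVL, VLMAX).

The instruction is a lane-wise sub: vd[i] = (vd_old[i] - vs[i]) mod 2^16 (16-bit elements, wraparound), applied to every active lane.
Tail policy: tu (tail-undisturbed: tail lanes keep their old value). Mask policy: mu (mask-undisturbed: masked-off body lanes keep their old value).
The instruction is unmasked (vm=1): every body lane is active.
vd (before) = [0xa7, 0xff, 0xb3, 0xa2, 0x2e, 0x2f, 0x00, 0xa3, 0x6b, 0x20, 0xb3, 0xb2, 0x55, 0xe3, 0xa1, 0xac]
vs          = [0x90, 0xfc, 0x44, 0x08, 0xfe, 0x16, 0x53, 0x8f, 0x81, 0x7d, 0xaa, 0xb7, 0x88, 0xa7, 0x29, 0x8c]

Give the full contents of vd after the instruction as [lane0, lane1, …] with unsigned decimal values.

lanes per group: 256·1/16 = 16
AVL=6 ≤ VLMAX=16, so vl = 6
vd[0] sub(0xa7,0x90) -> 0x17
vd[1] sub(0xff,0xfc) -> 0x03
vd[2] sub(0xb3,0x44) -> 0x6f
vd[3] sub(0xa2,0x08) -> 0x9a
vd[4] sub(0x2e,0xfe) -> 0xff30
vd[5] sub(0x2f,0x16) -> 0x19
vd[6] tail/keep -> 0x00
vd[7] tail/keep -> 0xa3
vd[8] tail/keep -> 0x6b
vd[9] tail/keep -> 0x20
vd[10] tail/keep -> 0xb3
vd[11] tail/keep -> 0xb2
vd[12] tail/keep -> 0x55
vd[13] tail/keep -> 0xe3
vd[14] tail/keep -> 0xa1
vd[15] tail/keep -> 0xac

vd = [23, 3, 111, 154, 65328, 25, 0, 163, 107, 32, 179, 178, 85, 227, 161, 172]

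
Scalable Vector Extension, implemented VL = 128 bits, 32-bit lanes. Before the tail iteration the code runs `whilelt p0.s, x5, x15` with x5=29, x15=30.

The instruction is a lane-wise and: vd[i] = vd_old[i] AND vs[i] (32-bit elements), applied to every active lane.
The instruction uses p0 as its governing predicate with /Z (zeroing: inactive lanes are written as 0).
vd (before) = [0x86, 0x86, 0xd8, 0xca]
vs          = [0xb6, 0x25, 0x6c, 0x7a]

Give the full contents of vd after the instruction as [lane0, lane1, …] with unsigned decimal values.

128-bit reg / 32-bit elem → 4 lanes
active while 29+j < 30, i.e. j ∈ [0,1) capped at 4 ⇒ 1
  i=0: and(0x86,0xb6) → 134
  i=1: tail/zero → 0
  i=2: tail/zero → 0
  i=3: tail/zero → 0

vd = [134, 0, 0, 0]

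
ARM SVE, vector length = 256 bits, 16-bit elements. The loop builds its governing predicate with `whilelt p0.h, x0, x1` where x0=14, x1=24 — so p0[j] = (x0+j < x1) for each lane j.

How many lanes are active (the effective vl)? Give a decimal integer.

vl = 10

register lanes = 256/16 = 16
active while 14+j < 24, i.e. j ∈ [0,10) capped at 16 ⇒ 10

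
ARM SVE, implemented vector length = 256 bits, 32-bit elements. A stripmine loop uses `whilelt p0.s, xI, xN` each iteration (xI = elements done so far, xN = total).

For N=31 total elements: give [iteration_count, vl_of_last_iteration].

[iterations, last_vl] = [4, 7]

lane count: 256 div 32 = 8
31 elements at 8/iter → 4 passes, remainder 7 on the last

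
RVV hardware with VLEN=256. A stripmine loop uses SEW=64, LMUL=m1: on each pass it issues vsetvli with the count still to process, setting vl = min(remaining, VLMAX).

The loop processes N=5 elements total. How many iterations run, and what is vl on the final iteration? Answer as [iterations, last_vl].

[iterations, last_vl] = [2, 1]

VLMAX = VLEN×LMUL/SEW = 256×1/64 = 4
5 elements at 4/iter → 2 passes, remainder 1 on the last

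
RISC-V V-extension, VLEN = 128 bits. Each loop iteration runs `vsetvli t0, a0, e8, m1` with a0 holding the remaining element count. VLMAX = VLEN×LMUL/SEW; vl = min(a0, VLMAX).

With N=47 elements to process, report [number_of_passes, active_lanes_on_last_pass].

[iterations, last_vl] = [3, 15]

VLMAX = (128 × 1) / 8 = 16 lanes
N=47: ⌈47/16⌉ = 3 iters; last vl = 47 − 2×16 = 15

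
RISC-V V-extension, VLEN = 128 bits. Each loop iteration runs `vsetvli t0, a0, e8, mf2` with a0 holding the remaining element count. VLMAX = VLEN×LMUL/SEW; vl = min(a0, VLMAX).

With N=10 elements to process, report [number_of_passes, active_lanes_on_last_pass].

lanes per group: 128·1/2/8 = 8
iterations = ceil(10/8) = 2; final-pass vl = 2

[iterations, last_vl] = [2, 2]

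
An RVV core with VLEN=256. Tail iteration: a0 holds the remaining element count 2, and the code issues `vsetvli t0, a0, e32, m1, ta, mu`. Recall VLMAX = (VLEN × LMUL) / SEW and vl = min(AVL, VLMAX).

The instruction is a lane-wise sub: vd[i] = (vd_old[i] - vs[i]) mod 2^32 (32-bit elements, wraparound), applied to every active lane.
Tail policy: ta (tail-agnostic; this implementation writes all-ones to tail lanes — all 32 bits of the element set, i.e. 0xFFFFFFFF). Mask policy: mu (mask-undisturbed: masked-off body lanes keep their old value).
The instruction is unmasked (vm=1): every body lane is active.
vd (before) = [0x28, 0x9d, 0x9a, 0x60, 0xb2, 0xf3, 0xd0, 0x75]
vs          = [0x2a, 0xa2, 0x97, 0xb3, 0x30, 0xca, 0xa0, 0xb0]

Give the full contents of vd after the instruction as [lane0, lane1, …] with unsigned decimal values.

VLMAX = (256 × 1) / 32 = 8 lanes
vl ← min(2, 8) = 2
  i=0: sub(0x28,0x2a) → 4294967294
  i=1: sub(0x9d,0xa2) → 4294967291
  i=2: tail/ones → 4294967295
  i=3: tail/ones → 4294967295
  i=4: tail/ones → 4294967295
  i=5: tail/ones → 4294967295
  i=6: tail/ones → 4294967295
  i=7: tail/ones → 4294967295

vd = [4294967294, 4294967291, 4294967295, 4294967295, 4294967295, 4294967295, 4294967295, 4294967295]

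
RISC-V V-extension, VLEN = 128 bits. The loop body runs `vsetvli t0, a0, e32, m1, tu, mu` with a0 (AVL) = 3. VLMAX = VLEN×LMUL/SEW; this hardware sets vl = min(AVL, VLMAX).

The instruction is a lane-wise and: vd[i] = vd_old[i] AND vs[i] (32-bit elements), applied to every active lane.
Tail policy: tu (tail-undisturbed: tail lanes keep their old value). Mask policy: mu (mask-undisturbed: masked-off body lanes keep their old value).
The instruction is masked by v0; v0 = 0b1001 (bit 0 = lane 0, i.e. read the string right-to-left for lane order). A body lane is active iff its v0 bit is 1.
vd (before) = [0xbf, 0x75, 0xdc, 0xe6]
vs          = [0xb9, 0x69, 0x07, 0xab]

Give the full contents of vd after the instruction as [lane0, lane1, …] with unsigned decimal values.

VLMAX = (128 × 1) / 32 = 4 lanes
AVL=3 ≤ VLMAX=4, so vl = 3
lane  0: and(0xbf,0xb9) ⇒ 0xb9
lane  1: mask-off/keep ⇒ 0x75
lane  2: mask-off/keep ⇒ 0xdc
lane  3: tail/keep ⇒ 0xe6

vd = [185, 117, 220, 230]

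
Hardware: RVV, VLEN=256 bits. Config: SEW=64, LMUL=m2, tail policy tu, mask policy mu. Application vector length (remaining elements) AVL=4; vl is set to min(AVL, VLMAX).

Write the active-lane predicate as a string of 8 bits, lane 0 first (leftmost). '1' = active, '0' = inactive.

predicate = 11110000

VLMAX = (256 × 2) / 64 = 8 lanes
vl = min(AVL, VLMAX) = min(4, 8) = 4
bits (lane 0 leftmost): 11110000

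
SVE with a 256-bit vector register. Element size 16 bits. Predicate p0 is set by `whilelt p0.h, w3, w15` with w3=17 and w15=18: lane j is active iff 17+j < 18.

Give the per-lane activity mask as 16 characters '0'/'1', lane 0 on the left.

256-bit reg / 16-bit elem → 16 lanes
active while 17+j < 18, i.e. j ∈ [0,1) capped at 16 ⇒ 1
bits (lane 0 leftmost): 1000000000000000

predicate = 1000000000000000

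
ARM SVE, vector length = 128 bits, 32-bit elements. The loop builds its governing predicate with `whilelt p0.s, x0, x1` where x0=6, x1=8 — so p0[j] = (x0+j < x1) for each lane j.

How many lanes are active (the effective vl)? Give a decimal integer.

vl = 2

lane count: 128 div 32 = 4
active while 6+j < 8, i.e. j ∈ [0,2) capped at 4 ⇒ 2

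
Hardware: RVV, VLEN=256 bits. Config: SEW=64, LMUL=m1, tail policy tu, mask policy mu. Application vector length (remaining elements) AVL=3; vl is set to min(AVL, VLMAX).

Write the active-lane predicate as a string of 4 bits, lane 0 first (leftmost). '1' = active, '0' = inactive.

VLMAX = VLEN×LMUL/SEW = 256×1/64 = 4
vl = min(AVL, VLMAX) = min(3, 4) = 3
bits (lane 0 leftmost): 1110

predicate = 1110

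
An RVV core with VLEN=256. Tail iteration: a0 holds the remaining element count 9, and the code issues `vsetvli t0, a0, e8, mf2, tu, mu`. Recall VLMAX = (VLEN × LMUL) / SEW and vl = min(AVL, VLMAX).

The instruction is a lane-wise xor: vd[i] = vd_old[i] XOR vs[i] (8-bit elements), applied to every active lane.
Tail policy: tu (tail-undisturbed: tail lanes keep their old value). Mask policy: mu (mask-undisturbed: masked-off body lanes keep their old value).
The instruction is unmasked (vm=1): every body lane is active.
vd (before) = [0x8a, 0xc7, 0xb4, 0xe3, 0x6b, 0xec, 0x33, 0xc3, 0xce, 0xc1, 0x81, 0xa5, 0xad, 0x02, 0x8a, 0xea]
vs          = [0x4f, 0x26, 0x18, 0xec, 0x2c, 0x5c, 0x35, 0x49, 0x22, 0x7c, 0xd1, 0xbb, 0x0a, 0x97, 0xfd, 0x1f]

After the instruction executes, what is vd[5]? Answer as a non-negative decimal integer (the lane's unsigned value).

lanes per group: 256·1/2/8 = 16
vl ← min(9, 16) = 9
vd[0] xor(0x8a,0x4f) -> 0xc5
vd[1] xor(0xc7,0x26) -> 0xe1
vd[2] xor(0xb4,0x18) -> 0xac
vd[3] xor(0xe3,0xec) -> 0x0f
vd[4] xor(0x6b,0x2c) -> 0x47
vd[5] xor(0xec,0x5c) -> 0xb0
vd[6] xor(0x33,0x35) -> 0x06
vd[7] xor(0xc3,0x49) -> 0x8a
vd[8] xor(0xce,0x22) -> 0xec
vd[9] tail/keep -> 0xc1
vd[10] tail/keep -> 0x81
vd[11] tail/keep -> 0xa5
vd[12] tail/keep -> 0xad
vd[13] tail/keep -> 0x02
vd[14] tail/keep -> 0x8a
vd[15] tail/keep -> 0xea

vd[5] = 176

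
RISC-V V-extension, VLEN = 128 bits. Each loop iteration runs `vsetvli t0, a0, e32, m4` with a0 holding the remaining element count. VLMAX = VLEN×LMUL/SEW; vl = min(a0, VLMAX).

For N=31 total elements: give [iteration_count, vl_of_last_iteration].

[iterations, last_vl] = [2, 15]

lanes per group: 128·4/32 = 16
iterations = ceil(31/16) = 2; final-pass vl = 15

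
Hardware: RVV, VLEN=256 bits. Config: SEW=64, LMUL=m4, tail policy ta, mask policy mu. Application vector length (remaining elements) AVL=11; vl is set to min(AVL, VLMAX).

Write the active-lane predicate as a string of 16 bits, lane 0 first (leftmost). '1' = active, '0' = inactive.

predicate = 1111111111100000

VLMAX = (256 × 4) / 64 = 16 lanes
AVL=11 ≤ VLMAX=16, so vl = 11
bits (lane 0 leftmost): 1111111111100000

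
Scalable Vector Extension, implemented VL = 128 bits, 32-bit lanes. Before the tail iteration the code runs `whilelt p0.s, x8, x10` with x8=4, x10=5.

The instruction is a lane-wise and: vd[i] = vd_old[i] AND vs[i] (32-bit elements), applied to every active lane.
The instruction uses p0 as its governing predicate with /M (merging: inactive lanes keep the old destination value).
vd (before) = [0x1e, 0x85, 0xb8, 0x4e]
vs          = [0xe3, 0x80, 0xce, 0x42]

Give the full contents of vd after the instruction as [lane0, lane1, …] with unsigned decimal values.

register lanes = 128/32 = 4
whilelt: lane j active iff 4+j < 5 → j < 1 → 1 active
lane  0: and(0x1e,0xe3) ⇒ 0x02
lane  1: tail/keep ⇒ 0x85
lane  2: tail/keep ⇒ 0xb8
lane  3: tail/keep ⇒ 0x4e

vd = [2, 133, 184, 78]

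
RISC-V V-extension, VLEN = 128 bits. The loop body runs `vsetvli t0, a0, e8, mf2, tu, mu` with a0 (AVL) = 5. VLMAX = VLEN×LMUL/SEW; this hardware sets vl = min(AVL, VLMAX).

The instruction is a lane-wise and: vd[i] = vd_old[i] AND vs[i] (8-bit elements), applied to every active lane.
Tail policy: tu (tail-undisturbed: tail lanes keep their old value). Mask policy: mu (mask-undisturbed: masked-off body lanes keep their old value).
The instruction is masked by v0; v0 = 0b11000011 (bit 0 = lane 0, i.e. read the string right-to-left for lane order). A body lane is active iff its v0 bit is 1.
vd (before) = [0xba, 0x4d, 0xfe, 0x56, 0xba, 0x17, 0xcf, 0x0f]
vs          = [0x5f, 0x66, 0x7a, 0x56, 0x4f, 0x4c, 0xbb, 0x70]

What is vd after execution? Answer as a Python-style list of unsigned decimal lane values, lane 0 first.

VLMAX = (128 × 1/2) / 8 = 8 lanes
AVL=5 ≤ VLMAX=8, so vl = 5
  i=0: and(0xba,0x5f) → 26
  i=1: and(0x4d,0x66) → 68
  i=2: mask-off/keep → 254
  i=3: mask-off/keep → 86
  i=4: mask-off/keep → 186
  i=5: tail/keep → 23
  i=6: tail/keep → 207
  i=7: tail/keep → 15

vd = [26, 68, 254, 86, 186, 23, 207, 15]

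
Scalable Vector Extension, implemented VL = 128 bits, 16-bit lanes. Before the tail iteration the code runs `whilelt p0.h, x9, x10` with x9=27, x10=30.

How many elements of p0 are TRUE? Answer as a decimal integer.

128-bit reg / 16-bit elem → 8 lanes
whilelt: lane j active iff 27+j < 30 → j < 3 → 3 active

vl = 3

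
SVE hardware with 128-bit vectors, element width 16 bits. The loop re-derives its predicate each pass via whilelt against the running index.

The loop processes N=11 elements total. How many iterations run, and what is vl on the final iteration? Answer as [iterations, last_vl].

[iterations, last_vl] = [2, 3]

128-bit reg / 16-bit elem → 8 lanes
11 elements at 8/iter → 2 passes, remainder 3 on the last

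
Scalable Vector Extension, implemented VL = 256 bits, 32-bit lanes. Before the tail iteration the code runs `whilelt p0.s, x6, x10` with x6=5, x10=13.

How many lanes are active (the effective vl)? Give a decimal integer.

lane count: 256 div 32 = 8
p0[j] = (5+j < 13); true for j=0..7 → 8 lanes set

vl = 8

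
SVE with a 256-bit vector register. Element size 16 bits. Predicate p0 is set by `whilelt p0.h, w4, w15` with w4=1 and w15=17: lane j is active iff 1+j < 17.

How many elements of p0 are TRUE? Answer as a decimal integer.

256-bit reg / 16-bit elem → 16 lanes
whilelt: lane j active iff 1+j < 17 → j < 16 → 16 active

vl = 16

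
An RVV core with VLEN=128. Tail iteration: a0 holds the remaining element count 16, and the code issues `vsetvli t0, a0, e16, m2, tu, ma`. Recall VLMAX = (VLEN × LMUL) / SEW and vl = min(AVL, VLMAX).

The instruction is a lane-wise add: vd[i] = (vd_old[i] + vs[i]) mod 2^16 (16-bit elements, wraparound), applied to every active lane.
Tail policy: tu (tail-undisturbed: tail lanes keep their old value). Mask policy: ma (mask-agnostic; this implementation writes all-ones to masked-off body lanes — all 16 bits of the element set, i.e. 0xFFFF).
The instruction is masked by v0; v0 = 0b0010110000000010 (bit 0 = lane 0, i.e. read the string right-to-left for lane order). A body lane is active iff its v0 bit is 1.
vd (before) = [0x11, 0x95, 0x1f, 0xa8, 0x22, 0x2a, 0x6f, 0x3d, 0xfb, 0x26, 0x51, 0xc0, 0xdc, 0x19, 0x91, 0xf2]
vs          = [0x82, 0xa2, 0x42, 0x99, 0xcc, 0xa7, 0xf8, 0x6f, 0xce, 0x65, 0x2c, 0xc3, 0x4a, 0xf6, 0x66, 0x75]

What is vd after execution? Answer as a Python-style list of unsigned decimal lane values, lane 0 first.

VLMAX = VLEN×LMUL/SEW = 128×2/16 = 16
vl = min(AVL, VLMAX) = min(16, 16) = 16
[0] mask-off/ones = 0xffff
[1] add(0x95,0xa2) = 0x137
[2] mask-off/ones = 0xffff
[3] mask-off/ones = 0xffff
[4] mask-off/ones = 0xffff
[5] mask-off/ones = 0xffff
[6] mask-off/ones = 0xffff
[7] mask-off/ones = 0xffff
[8] mask-off/ones = 0xffff
[9] mask-off/ones = 0xffff
[10] add(0x51,0x2c) = 0x7d
[11] add(0xc0,0xc3) = 0x183
[12] mask-off/ones = 0xffff
[13] add(0x19,0xf6) = 0x10f
[14] mask-off/ones = 0xffff
[15] mask-off/ones = 0xffff

vd = [65535, 311, 65535, 65535, 65535, 65535, 65535, 65535, 65535, 65535, 125, 387, 65535, 271, 65535, 65535]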